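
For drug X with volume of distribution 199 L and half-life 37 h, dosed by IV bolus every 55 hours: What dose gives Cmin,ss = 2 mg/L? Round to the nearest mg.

717 mg

τ/t½ = 55/37 ≈ 1.4865, so f = (1/2)^(55/37) ≈ 0.356881.
Cmin,ss = (D/Vd)·f/(1−f), so D = Cmin,ss·Vd·(1−f)/f.
D = 2 × 199 × (1−f)/f ≈ 2 × 199 × 1.80205 ≈ 717.22 mg.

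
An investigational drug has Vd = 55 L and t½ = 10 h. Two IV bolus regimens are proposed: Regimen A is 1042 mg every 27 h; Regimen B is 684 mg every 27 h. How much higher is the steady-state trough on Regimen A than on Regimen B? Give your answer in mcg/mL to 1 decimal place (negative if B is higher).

1.2 mcg/mL

Regimen A: f = (1/2)^(27/10) ≈ 0.1539; Cmin,ss = (1042/55)·f/(1−f) ≈ 3.446 mcg/mL.
Regimen B: f = (1/2)^(27/10) ≈ 0.1539; Cmin,ss = (684/55)·f/(1−f) ≈ 2.262 mcg/mL.
Difference ≈ 3.446 − 2.262 ≈ 1.184 mcg/mL.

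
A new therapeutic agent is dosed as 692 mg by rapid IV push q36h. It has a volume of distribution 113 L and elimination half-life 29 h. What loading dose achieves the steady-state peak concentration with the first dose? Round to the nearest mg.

f = (1/2)^(36/29) ≈ 0.422968; accumulation ratio R = 1/(1−f) ≈ 1.73301.
Loading dose to hit Cmax,ss on first dose: D_load = D_maint·R ≈ 692 × 1.73301 ≈ 1199.24 mg.

1199 mg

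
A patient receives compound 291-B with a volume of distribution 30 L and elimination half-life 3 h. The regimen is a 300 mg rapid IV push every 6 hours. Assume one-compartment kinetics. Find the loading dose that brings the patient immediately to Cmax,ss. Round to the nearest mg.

f = (1/2)^(6/3) ≈ 0.250000; accumulation ratio R = 1/(1−f) ≈ 1.33333.
Loading dose to hit Cmax,ss on first dose: D_load = D_maint·R ≈ 300 × 1.33333 ≈ 400.00 mg.

400 mg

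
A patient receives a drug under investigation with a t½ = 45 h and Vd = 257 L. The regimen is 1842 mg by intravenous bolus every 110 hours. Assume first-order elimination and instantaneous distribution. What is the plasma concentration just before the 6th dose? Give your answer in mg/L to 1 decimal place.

1.6 mg/L

f = (1/2)^(τ/t½) = (1/2)^(110/45) ≈ 0.1837.
C₀ = D/Vd = 1842/257 ≈ 7.167 mg/L.
Before the 6th dose, 5 doses have been given. Superposition: Cmin = C₀·(f + f² + … + f^5).
≈ 7.167 × (0.1837 + 0.0337 + 0.0062 + 0.0011 + 0.0002) ≈ 7.167 × 0.2249 ≈ 1.612 mg/L.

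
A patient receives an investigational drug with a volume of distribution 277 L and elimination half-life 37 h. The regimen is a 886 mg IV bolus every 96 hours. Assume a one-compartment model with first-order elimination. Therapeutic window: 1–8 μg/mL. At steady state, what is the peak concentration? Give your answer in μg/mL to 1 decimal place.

τ/t½ = 96/37 ≈ 2.5946, so fraction remaining f = (1/2)^(96/37) ≈ 0.1656.
Accumulation ratio R = 1/(1 − f) ≈ 1/0.8344 ≈ 1.1985.
Each bolus raises the concentration by D/Vd = 886/277 ≈ 3.199 μg/mL.
Steady-state peak Cmax,ss = C₀·R ≈ 3.199 × 1.1985 ≈ 3.834 μg/mL.
Peak 3.8 μg/mL vs MTC 8 μg/mL: below toxic threshold.

3.8 μg/mL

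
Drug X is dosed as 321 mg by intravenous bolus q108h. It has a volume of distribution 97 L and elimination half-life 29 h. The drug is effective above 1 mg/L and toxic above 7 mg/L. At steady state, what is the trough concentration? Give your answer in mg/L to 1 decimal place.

0.3 mg/L

Over one 108-h interval, 108/29 ≈ 3.7241 half-lives elapse, leaving f ≈ 0.0757 of each dose.
Accumulation ratio R = 1/(1 − f) ≈ 1/0.9243 ≈ 1.0819.
Each bolus raises the concentration by D/Vd = 321/97 ≈ 3.309 mg/L.
Steady-state peak Cmax,ss = C₀·R ≈ 3.309 × 1.0819 ≈ 3.580 mg/L.
Steady-state trough Cmin,ss = Cmax,ss·f ≈ 3.580 × 0.0757 ≈ 0.271 mg/L.
Trough 0.3 mg/L vs MEC 1 mg/L: subtherapeutic.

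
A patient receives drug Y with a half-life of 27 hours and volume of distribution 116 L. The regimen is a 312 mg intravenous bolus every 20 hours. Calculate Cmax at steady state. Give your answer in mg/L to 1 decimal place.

6.7 mg/L

Over one 20-h interval, 20/27 ≈ 0.74074 half-lives elapse, leaving f ≈ 0.5984 of each dose.
Accumulation ratio R = 1/(1 − f) ≈ 1/0.4016 ≈ 2.4900.
Each bolus raises the concentration by D/Vd = 312/116 ≈ 2.690 mg/L.
Steady-state peak Cmax,ss = C₀·R ≈ 2.690 × 2.4900 ≈ 6.698 mg/L.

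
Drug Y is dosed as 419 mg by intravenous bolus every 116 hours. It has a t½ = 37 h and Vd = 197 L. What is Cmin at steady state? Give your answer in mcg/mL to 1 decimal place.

0.3 mcg/mL

τ/t½ = 116/37 ≈ 3.1351, so fraction remaining f = (1/2)^(116/37) ≈ 0.1138.
Accumulation ratio R = 1/(1 − f) ≈ 1/0.8862 ≈ 1.1284.
Each bolus raises the concentration by D/Vd = 419/197 ≈ 2.127 mcg/mL.
Cmax,ss = C₀/(1 − f) ≈ 2.127/0.8862 ≈ 2.400 mcg/mL.
One interval later, Cmin,ss = Cmax,ss·e^(−kτ) ≈ 2.400 × 0.1138 ≈ 0.273 mcg/mL.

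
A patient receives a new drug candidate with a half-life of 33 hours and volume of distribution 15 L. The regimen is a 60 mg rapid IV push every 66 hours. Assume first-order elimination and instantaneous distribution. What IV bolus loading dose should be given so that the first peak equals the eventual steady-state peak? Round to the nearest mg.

80 mg

f = (1/2)^(66/33) ≈ 0.250000; accumulation ratio R = 1/(1−f) ≈ 1.33333.
Loading dose to hit Cmax,ss on first dose: D_load = D_maint·R ≈ 60 × 1.33333 ≈ 80.00 mg.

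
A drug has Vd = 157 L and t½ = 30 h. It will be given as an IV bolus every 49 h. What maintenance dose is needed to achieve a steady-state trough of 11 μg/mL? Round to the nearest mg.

3631 mg

τ/t½ = 49/30 ≈ 1.6333, so f = (1/2)^(49/30) ≈ 0.322343.
Cmin,ss = (D/Vd)·f/(1−f), so D = Cmin,ss·Vd·(1−f)/f.
D = 11 × 157 × (1−f)/f ≈ 11 × 157 × 2.10229 ≈ 3630.65 mg.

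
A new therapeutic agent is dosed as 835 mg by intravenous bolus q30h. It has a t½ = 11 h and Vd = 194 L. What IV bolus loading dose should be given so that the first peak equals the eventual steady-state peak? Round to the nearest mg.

984 mg

f = (1/2)^(30/11) ≈ 0.151011; accumulation ratio R = 1/(1−f) ≈ 1.17787.
Loading dose to hit Cmax,ss on first dose: D_load = D_maint·R ≈ 835 × 1.17787 ≈ 983.52 mg.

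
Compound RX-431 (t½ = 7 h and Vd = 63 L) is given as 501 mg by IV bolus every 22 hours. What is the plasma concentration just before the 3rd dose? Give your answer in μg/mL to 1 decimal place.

1.0 μg/mL

f = (1/2)^(τ/t½) = (1/2)^(22/7) ≈ 0.1132.
C₀ = D/Vd = 501/63 ≈ 7.952 μg/mL.
Before the 3rd dose, 2 doses have been given. Superposition: Cmin = C₀·(f + f²).
≈ 7.952 × (0.1132 + 0.0128) ≈ 7.952 × 0.1260 ≈ 1.002 μg/mL.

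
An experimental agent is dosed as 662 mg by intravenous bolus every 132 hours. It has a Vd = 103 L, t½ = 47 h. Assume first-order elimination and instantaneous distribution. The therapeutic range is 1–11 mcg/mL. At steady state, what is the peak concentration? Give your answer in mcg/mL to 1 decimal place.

τ/t½ = 132/47 ≈ 2.8085, so fraction remaining f = (1/2)^(132/47) ≈ 0.1427.
Accumulation ratio R = 1/(1 − f) ≈ 1/0.8573 ≈ 1.1665.
Each bolus raises the concentration by D/Vd = 662/103 ≈ 6.427 mcg/mL.
Steady-state peak Cmax,ss = C₀·R ≈ 6.427 × 1.1665 ≈ 7.497 mcg/mL.
Peak 7.5 mcg/mL vs MTC 11 mcg/mL: below toxic threshold.

7.5 mcg/mL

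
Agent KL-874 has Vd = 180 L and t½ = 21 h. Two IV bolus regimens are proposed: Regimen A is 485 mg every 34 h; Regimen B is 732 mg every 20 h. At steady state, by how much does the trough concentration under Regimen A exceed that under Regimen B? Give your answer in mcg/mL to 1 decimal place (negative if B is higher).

-3.0 mcg/mL

Regimen A: f = (1/2)^(34/21) ≈ 0.3256; Cmin,ss = (485/180)·f/(1−f) ≈ 1.301 mcg/mL.
Regimen B: f = (1/2)^(20/21) ≈ 0.5168; Cmin,ss = (732/180)·f/(1−f) ≈ 4.349 mcg/mL.
Difference ≈ 1.301 − 4.349 ≈ -3.048 mcg/mL.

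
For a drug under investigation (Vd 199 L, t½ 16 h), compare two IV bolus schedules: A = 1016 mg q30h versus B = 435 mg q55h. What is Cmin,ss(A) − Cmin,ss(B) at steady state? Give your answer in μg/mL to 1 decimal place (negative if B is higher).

Regimen A: f = (1/2)^(30/16) ≈ 0.2726; Cmin,ss = (1016/199)·f/(1−f) ≈ 1.913 μg/mL.
Regimen B: f = (1/2)^(55/16) ≈ 0.0923; Cmin,ss = (435/199)·f/(1−f) ≈ 0.222 μg/mL.
Difference ≈ 1.913 − 0.222 ≈ 1.691 μg/mL.

1.7 μg/mL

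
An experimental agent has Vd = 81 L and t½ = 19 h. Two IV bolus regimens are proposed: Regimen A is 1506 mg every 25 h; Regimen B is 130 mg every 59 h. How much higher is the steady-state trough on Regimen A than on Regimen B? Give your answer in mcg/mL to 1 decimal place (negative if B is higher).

12.3 mcg/mL

Regimen A: f = (1/2)^(25/19) ≈ 0.4017; Cmin,ss = (1506/81)·f/(1−f) ≈ 12.483 mcg/mL.
Regimen B: f = (1/2)^(59/19) ≈ 0.1162; Cmin,ss = (130/81)·f/(1−f) ≈ 0.211 mcg/mL.
Difference ≈ 12.483 − 0.211 ≈ 12.272 mcg/mL.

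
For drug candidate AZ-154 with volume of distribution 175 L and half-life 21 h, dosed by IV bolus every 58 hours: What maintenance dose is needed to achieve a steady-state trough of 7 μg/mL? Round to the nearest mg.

τ/t½ = 58/21 ≈ 2.7619, so f = (1/2)^(58/21) ≈ 0.147429.
Cmin,ss = (D/Vd)·f/(1−f), so D = Cmin,ss·Vd·(1−f)/f.
D = 7 × 175 × (1−f)/f ≈ 7 × 175 × 5.78293 ≈ 7084.09 mg.

7084 mg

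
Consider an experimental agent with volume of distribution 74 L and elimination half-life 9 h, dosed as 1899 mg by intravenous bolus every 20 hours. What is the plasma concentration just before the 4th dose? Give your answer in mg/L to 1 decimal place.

f = (1/2)^(τ/t½) = (1/2)^(20/9) ≈ 0.2143.
C₀ = D/Vd = 1899/74 ≈ 25.662 mg/L.
Before the 4th dose, 3 doses have been given. Superposition: Cmin = C₀·(f + f² + … + f^3).
≈ 25.662 × (0.2143 + 0.0459 + 0.0098) ≈ 25.662 × 0.2700 ≈ 6.929 mg/L.

6.9 mg/L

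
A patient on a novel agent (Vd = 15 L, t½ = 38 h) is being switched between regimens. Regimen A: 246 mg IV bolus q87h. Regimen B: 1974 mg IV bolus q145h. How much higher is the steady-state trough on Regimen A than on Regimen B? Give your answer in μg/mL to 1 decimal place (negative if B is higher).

Regimen A: f = (1/2)^(87/38) ≈ 0.2046; Cmin,ss = (246/15)·f/(1−f) ≈ 4.219 μg/mL.
Regimen B: f = (1/2)^(145/38) ≈ 0.0710; Cmin,ss = (1974/15)·f/(1−f) ≈ 10.058 μg/mL.
Difference ≈ 4.219 − 10.058 ≈ -5.839 μg/mL.

-5.8 μg/mL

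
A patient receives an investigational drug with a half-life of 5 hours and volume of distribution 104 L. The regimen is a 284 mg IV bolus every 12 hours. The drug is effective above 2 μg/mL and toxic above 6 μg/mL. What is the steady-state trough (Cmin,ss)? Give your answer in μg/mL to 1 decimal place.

k = ln2/t½ = ln2/5 ≈ 0.138629 h⁻¹; fraction remaining f = e^(−kτ) = e^(−0.138629×12) ≈ 0.1895.
At steady state, accumulation factor R = 1/(1 − e^(−kτ)) ≈ 1.2338.
Single-dose peak C₀ = D/Vd = 284/104 ≈ 2.731 μg/mL.
Cmax,ss = C₀/(1 − f) ≈ 2.731/0.8105 ≈ 3.370 μg/mL.
One interval later, Cmin,ss = Cmax,ss·e^(−kτ) ≈ 3.370 × 0.1895 ≈ 0.639 μg/mL.
Trough 0.6 μg/mL vs MEC 2 μg/mL: subtherapeutic.

0.6 μg/mL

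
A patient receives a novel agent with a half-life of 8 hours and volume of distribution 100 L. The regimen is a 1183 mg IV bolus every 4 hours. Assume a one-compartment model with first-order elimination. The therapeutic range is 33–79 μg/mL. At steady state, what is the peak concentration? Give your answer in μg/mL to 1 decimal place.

k = ln2/t½ = ln2/8 ≈ 0.086643 h⁻¹; fraction remaining f = e^(−kτ) = e^(−0.086643×4) ≈ 0.7071.
At steady state, accumulation factor R = 1/(1 − e^(−kτ)) ≈ 3.4141.
Single-dose peak C₀ = D/Vd = 1183/100 ≈ 11.830 μg/mL.
Steady-state peak Cmax,ss = C₀·R ≈ 11.830 × 3.4141 ≈ 40.389 μg/mL.
Peak 40.4 μg/mL vs MTC 79 μg/mL: below toxic threshold.

40.4 μg/mL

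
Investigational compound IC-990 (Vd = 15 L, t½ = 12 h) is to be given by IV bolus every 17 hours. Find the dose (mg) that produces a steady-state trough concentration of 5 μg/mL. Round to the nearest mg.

125 mg

τ/t½ = 17/12 ≈ 1.4167, so f = (1/2)^(17/12) ≈ 0.374577.
Cmin,ss = (D/Vd)·f/(1−f), so D = Cmin,ss·Vd·(1−f)/f.
D = 5 × 15 × (1−f)/f ≈ 5 × 15 × 1.66968 ≈ 125.23 mg.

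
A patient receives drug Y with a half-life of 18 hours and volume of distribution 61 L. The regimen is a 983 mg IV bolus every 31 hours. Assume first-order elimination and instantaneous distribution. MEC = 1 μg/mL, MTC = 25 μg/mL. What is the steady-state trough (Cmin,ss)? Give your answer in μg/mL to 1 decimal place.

Over one 31-h interval, 31/18 ≈ 1.7222 half-lives elapse, leaving f ≈ 0.3031 of each dose.
At steady state, accumulation factor R = 1/(1 − e^(−kτ)) ≈ 1.4349.
Each bolus raises the concentration by D/Vd = 983/61 ≈ 16.115 μg/mL.
Steady-state peak Cmax,ss = C₀·R ≈ 16.115 × 1.4349 ≈ 23.123 μg/mL.
Steady-state trough Cmin,ss = Cmax,ss·f ≈ 23.123 × 0.3031 ≈ 7.009 μg/mL.
Trough 7.0 μg/mL vs MEC 1 μg/mL: adequate.

7.0 μg/mL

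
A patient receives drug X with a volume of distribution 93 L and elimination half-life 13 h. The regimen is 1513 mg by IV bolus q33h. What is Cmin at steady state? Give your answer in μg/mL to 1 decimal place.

k = ln2/t½ = ln2/13 ≈ 0.053319 h⁻¹; fraction remaining f = e^(−kτ) = e^(−0.053319×33) ≈ 0.1721.
Single-dose peak C₀ = D/Vd = 1513/93 ≈ 16.269 μg/mL.
Steady-state trough Cmin,ss = C₀·f/(1−f) ≈ 16.269 × 0.1721/0.8279 ≈ 3.382 μg/mL.

3.4 μg/mL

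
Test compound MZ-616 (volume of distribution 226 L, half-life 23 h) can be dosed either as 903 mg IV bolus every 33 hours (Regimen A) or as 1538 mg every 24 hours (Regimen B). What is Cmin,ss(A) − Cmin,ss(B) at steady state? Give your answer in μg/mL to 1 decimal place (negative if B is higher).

-4.1 μg/mL

Regimen A: f = (1/2)^(33/23) ≈ 0.3699; Cmin,ss = (903/226)·f/(1−f) ≈ 2.346 μg/mL.
Regimen B: f = (1/2)^(24/23) ≈ 0.4852; Cmin,ss = (1538/226)·f/(1−f) ≈ 6.414 μg/mL.
Difference ≈ 2.346 − 6.414 ≈ -4.068 μg/mL.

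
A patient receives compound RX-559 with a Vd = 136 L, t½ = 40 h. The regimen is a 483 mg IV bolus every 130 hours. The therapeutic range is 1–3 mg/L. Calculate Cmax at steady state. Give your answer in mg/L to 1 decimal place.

k = ln2/t½ = ln2/40 ≈ 0.017329 h⁻¹; fraction remaining f = e^(−kτ) = e^(−0.017329×130) ≈ 0.1051.
Accumulation ratio R = 1/(1 − f) ≈ 1/0.8949 ≈ 1.1174.
Each bolus raises the concentration by D/Vd = 483/136 ≈ 3.551 mg/L.
Steady-state peak Cmax,ss = C₀·R ≈ 3.551 × 1.1174 ≈ 3.968 mg/L.
Peak 4.0 mg/L vs MTC 3 mg/L: exceeds toxic threshold.

4.0 mg/L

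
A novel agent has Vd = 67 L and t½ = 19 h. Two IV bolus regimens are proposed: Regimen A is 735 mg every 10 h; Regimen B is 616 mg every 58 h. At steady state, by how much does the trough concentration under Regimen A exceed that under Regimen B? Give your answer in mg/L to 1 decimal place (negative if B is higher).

23.7 mg/L

Regimen A: f = (1/2)^(10/19) ≈ 0.6943; Cmin,ss = (735/67)·f/(1−f) ≈ 24.915 mg/L.
Regimen B: f = (1/2)^(58/19) ≈ 0.1205; Cmin,ss = (616/67)·f/(1−f) ≈ 1.260 mg/L.
Difference ≈ 24.915 − 1.260 ≈ 23.655 mg/L.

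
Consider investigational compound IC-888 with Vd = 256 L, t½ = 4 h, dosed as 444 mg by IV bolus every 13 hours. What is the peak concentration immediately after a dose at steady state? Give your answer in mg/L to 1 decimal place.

1.9 mg/L

τ/t½ = 13/4 ≈ 3.25, so fraction remaining f = (1/2)^(13/4) ≈ 0.1051.
At steady state, accumulation factor R = 1/(1 − e^(−kτ)) ≈ 1.1174.
Each bolus raises the concentration by D/Vd = 444/256 ≈ 1.734 mg/L.
Steady-state peak Cmax,ss = C₀·R ≈ 1.734 × 1.1174 ≈ 1.938 mg/L.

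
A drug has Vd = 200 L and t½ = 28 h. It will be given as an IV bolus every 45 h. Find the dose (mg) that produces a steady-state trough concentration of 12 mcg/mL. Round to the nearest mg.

τ/t½ = 45/28 ≈ 1.6071, so f = (1/2)^(45/28) ≈ 0.328248.
Cmin,ss = (D/Vd)·f/(1−f), so D = Cmin,ss·Vd·(1−f)/f.
D = 12 × 200 × (1−f)/f ≈ 12 × 200 × 2.04648 ≈ 4911.55 mg.

4912 mg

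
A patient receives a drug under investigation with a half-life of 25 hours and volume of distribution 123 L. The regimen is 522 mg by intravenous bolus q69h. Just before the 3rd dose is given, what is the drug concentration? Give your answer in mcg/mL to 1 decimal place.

0.7 mcg/mL

f = (1/2)^(τ/t½) = (1/2)^(69/25) ≈ 0.1476.
C₀ = D/Vd = 522/123 ≈ 4.244 mcg/mL.
Before the 3rd dose, 2 doses have been given. Superposition: Cmin = C₀·(f + f²).
≈ 4.244 × (0.1476 + 0.0218) ≈ 4.244 × 0.1694 ≈ 0.719 mcg/mL.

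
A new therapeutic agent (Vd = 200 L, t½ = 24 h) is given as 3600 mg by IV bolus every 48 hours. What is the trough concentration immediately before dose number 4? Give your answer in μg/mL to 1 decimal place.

f = (1/2)^(τ/t½) = (1/2)^(48/24) ≈ 0.2500.
C₀ = D/Vd = 3600/200 ≈ 18.000 μg/mL.
Before the 4th dose, 3 doses have been given. Superposition: Cmin = C₀·(f + f² + … + f^3).
≈ 18.000 × (0.2500 + 0.0625 + 0.0156) ≈ 18.000 × 0.3281 ≈ 5.906 μg/mL.

5.9 μg/mL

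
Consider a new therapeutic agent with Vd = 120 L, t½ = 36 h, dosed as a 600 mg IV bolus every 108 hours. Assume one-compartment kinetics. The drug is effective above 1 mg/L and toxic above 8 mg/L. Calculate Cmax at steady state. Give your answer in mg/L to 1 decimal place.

The dosing interval is 3 half-lives, so f = 2^(−3) = 0.125.
Accumulation ratio R = 1/(1 − f) = 1/0.875 = 8/7.
Single-dose peak C₀ = D/Vd = 600/120 = 5 mg/L.
Steady-state peak Cmax,ss = C₀·R = 5 × 8/7 ≈ 5.714 mg/L.
Peak 5.7 mg/L vs MTC 8 mg/L: below toxic threshold.

5.7 mg/L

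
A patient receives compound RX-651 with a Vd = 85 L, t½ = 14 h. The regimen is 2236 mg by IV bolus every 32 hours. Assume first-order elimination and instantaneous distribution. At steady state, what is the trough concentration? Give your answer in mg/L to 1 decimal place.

6.8 mg/L

k = ln2/t½ = ln2/14 ≈ 0.049511 h⁻¹; fraction remaining f = e^(−kτ) = e^(−0.049511×32) ≈ 0.2051.
Accumulation ratio R = 1/(1 − f) ≈ 1/0.7949 ≈ 1.2580.
Single-dose peak C₀ = D/Vd = 2236/85 ≈ 26.306 mg/L.
Cmax,ss = C₀/(1 − f) ≈ 26.306/0.7949 ≈ 33.093 mg/L.
One interval later, Cmin,ss = Cmax,ss·e^(−kτ) ≈ 33.093 × 0.2051 ≈ 6.787 mg/L.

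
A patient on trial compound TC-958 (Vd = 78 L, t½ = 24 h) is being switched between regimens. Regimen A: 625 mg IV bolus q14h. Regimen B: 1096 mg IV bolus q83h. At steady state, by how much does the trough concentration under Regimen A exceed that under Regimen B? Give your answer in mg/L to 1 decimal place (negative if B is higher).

Regimen A: f = (1/2)^(14/24) ≈ 0.6674; Cmin,ss = (625/78)·f/(1−f) ≈ 16.079 mg/L.
Regimen B: f = (1/2)^(83/24) ≈ 0.0910; Cmin,ss = (1096/78)·f/(1−f) ≈ 1.407 mg/L.
Difference ≈ 16.079 − 1.407 ≈ 14.672 mg/L.

14.7 mg/L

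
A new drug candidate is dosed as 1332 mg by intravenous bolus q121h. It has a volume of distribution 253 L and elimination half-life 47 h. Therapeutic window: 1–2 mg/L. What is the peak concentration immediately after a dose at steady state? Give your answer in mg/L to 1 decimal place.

τ/t½ = 121/47 ≈ 2.5745, so fraction remaining f = (1/2)^(121/47) ≈ 0.1679.
Accumulation ratio R = 1/(1 − f) ≈ 1/0.8321 ≈ 1.2018.
Each bolus raises the concentration by D/Vd = 1332/253 ≈ 5.265 mg/L.
Steady-state peak Cmax,ss = C₀·R ≈ 5.265 × 1.2018 ≈ 6.327 mg/L.
Peak 6.3 mg/L vs MTC 2 mg/L: exceeds toxic threshold.

6.3 mg/L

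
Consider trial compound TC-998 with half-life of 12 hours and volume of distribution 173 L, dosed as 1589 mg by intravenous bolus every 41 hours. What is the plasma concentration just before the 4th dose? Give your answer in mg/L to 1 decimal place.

0.9 mg/L

f = (1/2)^(τ/t½) = (1/2)^(41/12) ≈ 0.0936.
C₀ = D/Vd = 1589/173 ≈ 9.185 mg/L.
Before the 4th dose, 3 doses have been given. Superposition: Cmin = C₀·(f + f² + … + f^3).
≈ 9.185 × (0.0936 + 0.0088 + 0.0008) ≈ 9.185 × 0.1032 ≈ 0.948 mg/L.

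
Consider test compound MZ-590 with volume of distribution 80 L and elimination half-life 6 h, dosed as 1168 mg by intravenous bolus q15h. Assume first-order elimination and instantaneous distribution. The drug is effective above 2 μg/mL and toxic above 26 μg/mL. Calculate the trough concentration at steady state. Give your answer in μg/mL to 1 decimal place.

3.1 μg/mL

k = ln2/t½ = ln2/6 ≈ 0.115525 h⁻¹; fraction remaining f = e^(−kτ) = e^(−0.115525×15) ≈ 0.1768.
Single-dose peak C₀ = D/Vd = 1168/80 ≈ 14.600 μg/mL.
Steady-state trough Cmin,ss = C₀·f/(1−f) ≈ 14.600 × 0.1768/0.8232 ≈ 3.136 μg/mL.
Trough 3.1 μg/mL vs MEC 2 μg/mL: adequate.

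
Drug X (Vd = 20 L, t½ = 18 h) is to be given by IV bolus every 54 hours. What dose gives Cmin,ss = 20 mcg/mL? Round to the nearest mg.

2800 mg

τ/t½ = 54/18 ≈ 3, so f = (1/2)^(54/18) ≈ 0.125000.
Cmin,ss = (D/Vd)·f/(1−f), so D = Cmin,ss·Vd·(1−f)/f.
D = 20 × 20 × (1−f)/f ≈ 20 × 20 × 7.00000 ≈ 2800.00 mg.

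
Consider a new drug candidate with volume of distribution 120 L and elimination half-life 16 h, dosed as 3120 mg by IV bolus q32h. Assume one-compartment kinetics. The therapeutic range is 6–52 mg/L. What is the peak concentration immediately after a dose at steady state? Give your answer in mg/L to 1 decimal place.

34.7 mg/L

The dosing interval is 2 half-lives, so f = 2^(−2) = 0.25.
At steady state, R = 1/(1 − 0.25) = 4/3.
Single-dose peak C₀ = D/Vd = 3120/120 = 26 mg/L.
Steady-state peak Cmax,ss = C₀·R = 26 × 4/3 ≈ 34.667 mg/L.
Peak 34.7 mg/L vs MTC 52 mg/L: below toxic threshold.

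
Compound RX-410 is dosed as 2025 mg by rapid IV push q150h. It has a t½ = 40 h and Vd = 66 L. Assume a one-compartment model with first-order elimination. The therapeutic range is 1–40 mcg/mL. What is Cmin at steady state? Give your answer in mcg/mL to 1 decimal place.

2.5 mcg/mL

k = ln2/t½ = ln2/40 ≈ 0.017329 h⁻¹; fraction remaining f = e^(−kτ) = e^(−0.017329×150) ≈ 0.0743.
Accumulation ratio R = 1/(1 − f) ≈ 1/0.9257 ≈ 1.0803.
Single-dose peak C₀ = D/Vd = 2025/66 ≈ 30.682 mcg/mL.
Steady-state peak Cmax,ss = C₀·R ≈ 30.682 × 1.0803 ≈ 33.146 mcg/mL.
Steady-state trough Cmin,ss = Cmax,ss·f ≈ 33.146 × 0.0743 ≈ 2.463 mcg/mL.
Trough 2.5 mcg/mL vs MEC 1 mcg/mL: adequate.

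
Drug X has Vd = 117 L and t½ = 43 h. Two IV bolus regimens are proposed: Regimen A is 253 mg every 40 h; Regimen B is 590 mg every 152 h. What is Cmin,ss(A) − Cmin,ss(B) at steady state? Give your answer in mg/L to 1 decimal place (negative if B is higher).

Regimen A: f = (1/2)^(40/43) ≈ 0.5248; Cmin,ss = (253/117)·f/(1−f) ≈ 2.388 mg/L.
Regimen B: f = (1/2)^(152/43) ≈ 0.0863; Cmin,ss = (590/117)·f/(1−f) ≈ 0.476 mg/L.
Difference ≈ 2.388 − 0.476 ≈ 1.912 mg/L.

1.9 mg/L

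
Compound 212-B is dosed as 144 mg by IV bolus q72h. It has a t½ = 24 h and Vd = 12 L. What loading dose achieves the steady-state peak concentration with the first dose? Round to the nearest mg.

f = (1/2)^(72/24) ≈ 0.125000; accumulation ratio R = 1/(1−f) ≈ 1.14286.
Loading dose to hit Cmax,ss on first dose: D_load = D_maint·R ≈ 144 × 1.14286 ≈ 164.57 mg.

165 mg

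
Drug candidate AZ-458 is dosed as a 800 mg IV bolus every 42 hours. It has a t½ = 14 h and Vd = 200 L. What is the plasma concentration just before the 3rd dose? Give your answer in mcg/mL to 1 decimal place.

f = (1/2)^(τ/t½) = (1/2)^(42/14) ≈ 0.1250.
C₀ = D/Vd = 800/200 ≈ 4.000 mcg/mL.
Before the 3rd dose, 2 doses have been given. Superposition: Cmin = C₀·(f + f²).
≈ 4.000 × (0.1250 + 0.0156) ≈ 4.000 × 0.1406 ≈ 0.562 mcg/mL.

0.6 mcg/mL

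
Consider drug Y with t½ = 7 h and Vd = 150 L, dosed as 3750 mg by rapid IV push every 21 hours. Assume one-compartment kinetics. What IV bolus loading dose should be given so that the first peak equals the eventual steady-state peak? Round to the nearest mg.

f = (1/2)^(21/7) ≈ 0.125000; accumulation ratio R = 1/(1−f) ≈ 1.14286.
Loading dose to hit Cmax,ss on first dose: D_load = D_maint·R ≈ 3750 × 1.14286 ≈ 4285.73 mg.

4286 mg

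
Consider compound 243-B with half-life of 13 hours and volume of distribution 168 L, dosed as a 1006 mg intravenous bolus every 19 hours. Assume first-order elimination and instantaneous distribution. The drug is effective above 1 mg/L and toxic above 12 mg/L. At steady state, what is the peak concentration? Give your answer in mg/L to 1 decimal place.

k = ln2/t½ = ln2/13 ≈ 0.053319 h⁻¹; fraction remaining f = e^(−kτ) = e^(−0.053319×19) ≈ 0.3631.
At steady state, accumulation factor R = 1/(1 − e^(−kτ)) ≈ 1.5701.
Each bolus raises the concentration by D/Vd = 1006/168 ≈ 5.988 mg/L.
Steady-state peak Cmax,ss = C₀·R ≈ 5.988 × 1.5701 ≈ 9.402 mg/L.
Peak 9.4 mg/L vs MTC 12 mg/L: below toxic threshold.

9.4 mg/L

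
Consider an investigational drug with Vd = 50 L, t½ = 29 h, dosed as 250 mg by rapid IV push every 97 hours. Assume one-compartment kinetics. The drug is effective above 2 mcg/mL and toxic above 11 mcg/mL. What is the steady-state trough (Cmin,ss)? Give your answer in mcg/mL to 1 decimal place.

0.5 mcg/mL

k = ln2/t½ = ln2/29 ≈ 0.023902 h⁻¹; fraction remaining f = e^(−kτ) = e^(−0.023902×97) ≈ 0.0984.
Accumulation ratio R = 1/(1 − f) ≈ 1/0.9016 ≈ 1.1091.
Each bolus raises the concentration by D/Vd = 250/50 ≈ 5.000 mcg/mL.
Cmax,ss = C₀/(1 − f) ≈ 5.000/0.9016 ≈ 5.546 mcg/mL.
Steady-state trough Cmin,ss = Cmax,ss·f ≈ 5.546 × 0.0984 ≈ 0.546 mcg/mL.
Trough 0.5 mcg/mL vs MEC 2 mcg/mL: subtherapeutic.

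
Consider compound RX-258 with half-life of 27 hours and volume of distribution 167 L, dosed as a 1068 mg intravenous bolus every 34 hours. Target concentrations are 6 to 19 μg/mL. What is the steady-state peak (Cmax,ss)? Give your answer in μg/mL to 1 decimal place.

11.0 μg/mL

Over one 34-h interval, 34/27 ≈ 1.2593 half-lives elapse, leaving f ≈ 0.4178 of each dose.
At steady state, accumulation factor R = 1/(1 − e^(−kτ)) ≈ 1.7176.
Single-dose peak C₀ = D/Vd = 1068/167 ≈ 6.395 μg/mL.
Cmax,ss = C₀/(1 − f) ≈ 6.395/0.5822 ≈ 10.984 μg/mL.
Peak 11.0 μg/mL vs MTC 19 μg/mL: below toxic threshold.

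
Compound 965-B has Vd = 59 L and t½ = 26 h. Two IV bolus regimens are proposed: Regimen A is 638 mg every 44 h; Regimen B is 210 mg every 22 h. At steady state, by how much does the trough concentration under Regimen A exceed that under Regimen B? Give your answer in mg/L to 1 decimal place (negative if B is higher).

Regimen A: f = (1/2)^(44/26) ≈ 0.3094; Cmin,ss = (638/59)·f/(1−f) ≈ 4.845 mg/L.
Regimen B: f = (1/2)^(22/26) ≈ 0.5563; Cmin,ss = (210/59)·f/(1−f) ≈ 4.463 mg/L.
Difference ≈ 4.845 − 4.463 ≈ 0.382 mg/L.

0.4 mg/L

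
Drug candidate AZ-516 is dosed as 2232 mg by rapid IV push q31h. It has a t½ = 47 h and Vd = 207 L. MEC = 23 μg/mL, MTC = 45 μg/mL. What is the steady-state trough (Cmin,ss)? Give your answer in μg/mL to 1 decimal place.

Over one 31-h interval, 31/47 ≈ 0.65957 half-lives elapse, leaving f ≈ 0.6331 of each dose.
Accumulation ratio R = 1/(1 − f) ≈ 1/0.3669 ≈ 2.7255.
Each bolus raises the concentration by D/Vd = 2232/207 ≈ 10.783 μg/mL.
Steady-state peak Cmax,ss = C₀·R ≈ 10.783 × 2.7255 ≈ 29.389 μg/mL.
Steady-state trough Cmin,ss = Cmax,ss·f ≈ 29.389 × 0.6331 ≈ 18.606 μg/mL.
Trough 18.6 μg/mL vs MEC 23 μg/mL: subtherapeutic.

18.6 μg/mL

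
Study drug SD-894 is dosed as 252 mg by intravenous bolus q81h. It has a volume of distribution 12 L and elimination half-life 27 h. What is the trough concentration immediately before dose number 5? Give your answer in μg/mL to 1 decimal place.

3.0 μg/mL

f = (1/2)^(τ/t½) = (1/2)^(81/27) ≈ 0.1250.
C₀ = D/Vd = 252/12 ≈ 21.000 μg/mL.
Before the 5th dose, 4 doses have been given. Superposition: Cmin = C₀·(f + f² + … + f^4).
≈ 21.000 × (0.1250 + 0.0156 + 0.0020 + 0.0002) ≈ 21.000 × 0.1428 ≈ 2.999 μg/mL.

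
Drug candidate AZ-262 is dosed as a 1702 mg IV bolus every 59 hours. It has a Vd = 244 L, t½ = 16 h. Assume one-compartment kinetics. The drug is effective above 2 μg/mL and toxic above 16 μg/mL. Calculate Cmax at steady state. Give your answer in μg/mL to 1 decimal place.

τ/t½ = 59/16 ≈ 3.6875, so fraction remaining f = (1/2)^(59/16) ≈ 0.0776.
At steady state, accumulation factor R = 1/(1 − e^(−kτ)) ≈ 1.0841.
Single-dose peak C₀ = D/Vd = 1702/244 ≈ 6.975 μg/mL.
Steady-state peak Cmax,ss = C₀·R ≈ 6.975 × 1.0841 ≈ 7.562 μg/mL.
Peak 7.6 μg/mL vs MTC 16 μg/mL: below toxic threshold.

7.6 μg/mL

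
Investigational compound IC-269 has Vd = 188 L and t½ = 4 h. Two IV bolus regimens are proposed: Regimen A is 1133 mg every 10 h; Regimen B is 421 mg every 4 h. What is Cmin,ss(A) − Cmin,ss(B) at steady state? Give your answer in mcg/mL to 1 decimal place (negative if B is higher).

Regimen A: f = (1/2)^(10/4) ≈ 0.1768; Cmin,ss = (1133/188)·f/(1−f) ≈ 1.294 mcg/mL.
Regimen B: f = (1/2)^(4/4) ≈ 0.5000; Cmin,ss = (421/188)·f/(1−f) ≈ 2.239 mcg/mL.
Difference ≈ 1.294 − 2.239 ≈ -0.945 mcg/mL.

-0.9 mcg/mL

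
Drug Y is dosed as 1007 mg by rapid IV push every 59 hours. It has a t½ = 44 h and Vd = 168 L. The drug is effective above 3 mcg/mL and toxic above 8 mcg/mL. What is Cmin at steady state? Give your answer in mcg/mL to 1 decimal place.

3.9 mcg/mL

k = ln2/t½ = ln2/44 ≈ 0.015753 h⁻¹; fraction remaining f = e^(−kτ) = e^(−0.015753×59) ≈ 0.3948.
Single-dose peak C₀ = D/Vd = 1007/168 ≈ 5.994 mcg/mL.
Steady-state trough Cmin,ss = C₀·f/(1−f) ≈ 5.994 × 0.3948/0.6052 ≈ 3.910 mcg/mL.
Trough 3.9 mcg/mL vs MEC 3 mcg/mL: adequate.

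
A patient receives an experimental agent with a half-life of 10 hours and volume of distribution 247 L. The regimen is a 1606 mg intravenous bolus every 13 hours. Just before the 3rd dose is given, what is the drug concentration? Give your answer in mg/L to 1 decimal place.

f = (1/2)^(τ/t½) = (1/2)^(13/10) ≈ 0.4061.
C₀ = D/Vd = 1606/247 ≈ 6.502 mg/L.
Before the 3rd dose, 2 doses have been given. Superposition: Cmin = C₀·(f + f²).
≈ 6.502 × (0.4061 + 0.1649) ≈ 6.502 × 0.5710 ≈ 3.713 mg/L.

3.7 mg/L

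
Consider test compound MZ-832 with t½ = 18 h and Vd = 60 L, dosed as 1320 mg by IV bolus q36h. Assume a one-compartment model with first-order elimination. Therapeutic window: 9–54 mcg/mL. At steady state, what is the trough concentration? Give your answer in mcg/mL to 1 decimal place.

7.3 mcg/mL

τ = 36 h = 2 half-lives, so f = (1/2)^2 = 0.25.
At steady state, R = 1/(1 − 0.25) = 4/3.
Single-dose peak C₀ = D/Vd = 1320/60 = 22 mcg/mL.
Steady-state peak Cmax,ss = C₀·R = 22 × 4/3 ≈ 29.333 mcg/mL.
Steady-state trough Cmin,ss = Cmax,ss·f ≈ 29.333 × 0.25 ≈ 7.333 mcg/mL.
Trough 7.3 mcg/mL vs MEC 9 mcg/mL: subtherapeutic.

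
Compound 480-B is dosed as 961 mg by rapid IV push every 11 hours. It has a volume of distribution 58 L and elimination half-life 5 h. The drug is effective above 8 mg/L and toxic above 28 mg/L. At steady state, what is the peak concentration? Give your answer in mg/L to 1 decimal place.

τ/t½ = 11/5 ≈ 2.2, so fraction remaining f = (1/2)^(11/5) ≈ 0.2176.
Accumulation ratio R = 1/(1 − f) ≈ 1/0.7824 ≈ 1.2781.
Each bolus raises the concentration by D/Vd = 961/58 ≈ 16.569 mg/L.
Steady-state peak Cmax,ss = C₀·R ≈ 16.569 × 1.2781 ≈ 21.177 mg/L.
Peak 21.2 mg/L vs MTC 28 mg/L: below toxic threshold.

21.2 mg/L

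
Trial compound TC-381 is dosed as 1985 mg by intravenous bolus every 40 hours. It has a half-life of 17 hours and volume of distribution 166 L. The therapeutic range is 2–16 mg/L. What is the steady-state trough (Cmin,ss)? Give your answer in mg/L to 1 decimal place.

2.9 mg/L

τ/t½ = 40/17 ≈ 2.3529, so fraction remaining f = (1/2)^(40/17) ≈ 0.1957.
Each bolus raises the concentration by D/Vd = 1985/166 ≈ 11.958 mg/L.
Steady-state trough Cmin,ss = C₀·f/(1−f) ≈ 11.958 × 0.1957/0.8043 ≈ 2.910 mg/L.
Trough 2.9 mg/L vs MEC 2 mg/L: adequate.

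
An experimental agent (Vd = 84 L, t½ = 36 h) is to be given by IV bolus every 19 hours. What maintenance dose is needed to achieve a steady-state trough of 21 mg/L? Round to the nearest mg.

779 mg

τ/t½ = 19/36 ≈ 0.52778, so f = (1/2)^(19/36) ≈ 0.693622.
Cmin,ss = (D/Vd)·f/(1−f), so D = Cmin,ss·Vd·(1−f)/f.
D = 21 × 84 × (1−f)/f ≈ 21 × 84 × 0.44171 ≈ 779.18 mg.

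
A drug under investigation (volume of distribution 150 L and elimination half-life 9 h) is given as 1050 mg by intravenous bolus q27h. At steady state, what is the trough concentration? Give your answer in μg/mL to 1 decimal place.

1.0 μg/mL

τ = 27 h = 3 half-lives, so f = (1/2)^3 = 0.125.
At steady state, R = 1/(1 − 0.125) = 8/7.
Single-dose peak C₀ = D/Vd = 1050/150 = 7 μg/mL.
Steady-state peak Cmax,ss = C₀·R = 7 × 8/7 ≈ 8.000 μg/mL.
Steady-state trough Cmin,ss = Cmax,ss·f ≈ 8.000 × 0.125 ≈ 1.000 μg/mL.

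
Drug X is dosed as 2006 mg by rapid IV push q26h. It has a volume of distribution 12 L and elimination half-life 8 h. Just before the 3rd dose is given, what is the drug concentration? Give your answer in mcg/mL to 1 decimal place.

f = (1/2)^(τ/t½) = (1/2)^(26/8) ≈ 0.1051.
C₀ = D/Vd = 2006/12 ≈ 167.167 mcg/mL.
Before the 3rd dose, 2 doses have been given. Superposition: Cmin = C₀·(f + f²).
≈ 167.167 × (0.1051 + 0.0110) ≈ 167.167 × 0.1161 ≈ 19.408 mcg/mL.

19.4 mcg/mL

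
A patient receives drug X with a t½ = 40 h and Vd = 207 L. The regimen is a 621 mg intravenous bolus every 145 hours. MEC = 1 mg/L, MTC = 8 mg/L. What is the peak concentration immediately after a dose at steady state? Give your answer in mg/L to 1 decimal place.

τ/t½ = 145/40 ≈ 3.625, so fraction remaining f = (1/2)^(145/40) ≈ 0.0811.
At steady state, accumulation factor R = 1/(1 − e^(−kτ)) ≈ 1.0883.
Each bolus raises the concentration by D/Vd = 621/207 ≈ 3.000 mg/L.
Cmax,ss = C₀/(1 − f) ≈ 3.000/0.9189 ≈ 3.265 mg/L.
Peak 3.3 mg/L vs MTC 8 mg/L: below toxic threshold.

3.3 mg/L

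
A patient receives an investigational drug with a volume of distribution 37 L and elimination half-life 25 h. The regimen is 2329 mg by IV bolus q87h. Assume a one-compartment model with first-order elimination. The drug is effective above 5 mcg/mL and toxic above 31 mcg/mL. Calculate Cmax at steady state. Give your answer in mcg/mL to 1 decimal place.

k = ln2/t½ = ln2/25 ≈ 0.027726 h⁻¹; fraction remaining f = e^(−kτ) = e^(−0.027726×87) ≈ 0.0896.
Accumulation ratio R = 1/(1 − f) ≈ 1/0.9104 ≈ 1.0984.
Single-dose peak C₀ = D/Vd = 2329/37 ≈ 62.946 mcg/mL.
Steady-state peak Cmax,ss = C₀·R ≈ 62.946 × 1.0984 ≈ 69.140 mcg/mL.
Peak 69.1 mcg/mL vs MTC 31 mcg/mL: exceeds toxic threshold.

69.1 mcg/mL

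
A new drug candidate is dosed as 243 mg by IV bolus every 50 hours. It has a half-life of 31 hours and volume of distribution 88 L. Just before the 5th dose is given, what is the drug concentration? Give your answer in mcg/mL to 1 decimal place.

1.3 mcg/mL

f = (1/2)^(τ/t½) = (1/2)^(50/31) ≈ 0.3269.
C₀ = D/Vd = 243/88 ≈ 2.761 mcg/mL.
Before the 5th dose, 4 doses have been given. Superposition: Cmin = C₀·(f + f² + … + f^4).
≈ 2.761 × (0.3269 + 0.1069 + 0.0349 + 0.0114) ≈ 2.761 × 0.4801 ≈ 1.326 mcg/mL.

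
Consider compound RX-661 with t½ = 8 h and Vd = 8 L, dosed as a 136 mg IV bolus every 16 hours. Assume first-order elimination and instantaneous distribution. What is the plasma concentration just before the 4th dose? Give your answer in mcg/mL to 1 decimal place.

5.6 mcg/mL

f = (1/2)^(τ/t½) = (1/2)^(16/8) ≈ 0.2500.
C₀ = D/Vd = 136/8 ≈ 17.000 mcg/mL.
Before the 4th dose, 3 doses have been given. Superposition: Cmin = C₀·(f + f² + … + f^3).
≈ 17.000 × (0.2500 + 0.0625 + 0.0156) ≈ 17.000 × 0.3281 ≈ 5.578 mcg/mL.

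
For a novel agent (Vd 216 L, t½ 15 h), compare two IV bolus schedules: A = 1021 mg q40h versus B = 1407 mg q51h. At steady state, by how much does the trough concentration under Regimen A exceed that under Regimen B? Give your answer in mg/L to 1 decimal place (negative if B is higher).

Regimen A: f = (1/2)^(40/15) ≈ 0.1575; Cmin,ss = (1021/216)·f/(1−f) ≈ 0.884 mg/L.
Regimen B: f = (1/2)^(51/15) ≈ 0.0947; Cmin,ss = (1407/216)·f/(1−f) ≈ 0.681 mg/L.
Difference ≈ 0.884 − 0.681 ≈ 0.203 mg/L.

0.2 mg/L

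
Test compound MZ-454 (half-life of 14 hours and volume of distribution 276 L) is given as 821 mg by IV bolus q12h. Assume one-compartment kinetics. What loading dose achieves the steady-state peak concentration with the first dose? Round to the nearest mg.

1833 mg

f = (1/2)^(12/14) ≈ 0.552045; accumulation ratio R = 1/(1−f) ≈ 2.23237.
Loading dose to hit Cmax,ss on first dose: D_load = D_maint·R ≈ 821 × 2.23237 ≈ 1832.78 mg.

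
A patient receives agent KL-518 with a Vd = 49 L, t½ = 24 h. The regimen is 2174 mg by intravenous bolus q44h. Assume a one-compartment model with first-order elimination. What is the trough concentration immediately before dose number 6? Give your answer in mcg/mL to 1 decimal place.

f = (1/2)^(τ/t½) = (1/2)^(44/24) ≈ 0.2806.
C₀ = D/Vd = 2174/49 ≈ 44.367 mcg/mL.
Before the 6th dose, 5 doses have been given. Superposition: Cmin = C₀·(f + f² + … + f^5).
≈ 44.367 × (0.2806 + 0.0787 + 0.0221 + 0.0062 + 0.0017) ≈ 44.367 × 0.3893 ≈ 17.272 mcg/mL.

17.3 mcg/mL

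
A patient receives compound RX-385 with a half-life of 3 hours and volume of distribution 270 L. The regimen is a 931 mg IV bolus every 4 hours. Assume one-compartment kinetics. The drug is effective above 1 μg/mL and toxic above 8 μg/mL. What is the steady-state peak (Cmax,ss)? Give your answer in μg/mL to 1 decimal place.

5.7 μg/mL

k = ln2/t½ = ln2/3 ≈ 0.231049 h⁻¹; fraction remaining f = e^(−kτ) = e^(−0.231049×4) ≈ 0.3969.
At steady state, accumulation factor R = 1/(1 − e^(−kτ)) ≈ 1.6581.
Each bolus raises the concentration by D/Vd = 931/270 ≈ 3.448 μg/mL.
Cmax,ss = C₀/(1 − f) ≈ 3.448/0.6031 ≈ 5.717 μg/mL.
Peak 5.7 μg/mL vs MTC 8 μg/mL: below toxic threshold.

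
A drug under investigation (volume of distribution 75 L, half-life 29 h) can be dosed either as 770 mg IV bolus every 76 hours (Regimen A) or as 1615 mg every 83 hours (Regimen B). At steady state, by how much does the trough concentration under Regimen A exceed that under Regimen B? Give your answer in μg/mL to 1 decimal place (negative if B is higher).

-1.4 μg/mL

Regimen A: f = (1/2)^(76/29) ≈ 0.1626; Cmin,ss = (770/75)·f/(1−f) ≈ 1.994 μg/mL.
Regimen B: f = (1/2)^(83/29) ≈ 0.1375; Cmin,ss = (1615/75)·f/(1−f) ≈ 3.433 μg/mL.
Difference ≈ 1.994 − 3.433 ≈ -1.439 μg/mL.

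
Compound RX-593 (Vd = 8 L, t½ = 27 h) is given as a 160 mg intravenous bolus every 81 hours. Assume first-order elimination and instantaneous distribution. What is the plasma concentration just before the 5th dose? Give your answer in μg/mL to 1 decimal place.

2.9 μg/mL

f = (1/2)^(τ/t½) = (1/2)^(81/27) ≈ 0.1250.
C₀ = D/Vd = 160/8 ≈ 20.000 μg/mL.
Before the 5th dose, 4 doses have been given. Superposition: Cmin = C₀·(f + f² + … + f^4).
≈ 20.000 × (0.1250 + 0.0156 + 0.0020 + 0.0002) ≈ 20.000 × 0.1428 ≈ 2.856 μg/mL.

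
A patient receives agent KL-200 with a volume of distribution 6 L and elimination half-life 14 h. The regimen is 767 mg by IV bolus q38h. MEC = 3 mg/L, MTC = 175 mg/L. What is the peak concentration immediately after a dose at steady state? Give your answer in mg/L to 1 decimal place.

150.8 mg/L

k = ln2/t½ = ln2/14 ≈ 0.049511 h⁻¹; fraction remaining f = e^(−kτ) = e^(−0.049511×38) ≈ 0.1524.
At steady state, accumulation factor R = 1/(1 − e^(−kτ)) ≈ 1.1798.
Each bolus raises the concentration by D/Vd = 767/6 ≈ 127.833 mg/L.
Cmax,ss = C₀/(1 − f) ≈ 127.833/0.8476 ≈ 150.818 mg/L.
Peak 150.8 mg/L vs MTC 175 mg/L: below toxic threshold.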